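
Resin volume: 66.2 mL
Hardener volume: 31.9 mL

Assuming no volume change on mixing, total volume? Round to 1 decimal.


V_total = 66.2 + 31.9 = 98.1 mL

98.1


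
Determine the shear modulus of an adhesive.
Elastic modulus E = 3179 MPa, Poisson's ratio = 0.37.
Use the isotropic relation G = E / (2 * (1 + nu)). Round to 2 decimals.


G = 3179 / (2*(1+0.37)) = 3179 / 2.74
= 1160.22 MPa

1160.22


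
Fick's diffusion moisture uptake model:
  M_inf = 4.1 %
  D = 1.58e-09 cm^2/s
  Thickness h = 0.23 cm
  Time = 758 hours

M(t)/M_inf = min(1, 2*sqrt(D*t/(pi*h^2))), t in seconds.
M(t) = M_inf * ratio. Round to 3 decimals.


t_sec = 758 * 3600 = 2728800
ratio = 2*sqrt(1.58e-09*2728800/(pi*0.23^2))
= min(1, 0.322138)
= 0.322138
M(t) = 4.1 * 0.322138 = 1.321 %

1.321


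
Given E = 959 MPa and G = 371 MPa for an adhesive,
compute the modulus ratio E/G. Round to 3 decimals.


E/G ratio = 959 / 371 = 2.585

2.585


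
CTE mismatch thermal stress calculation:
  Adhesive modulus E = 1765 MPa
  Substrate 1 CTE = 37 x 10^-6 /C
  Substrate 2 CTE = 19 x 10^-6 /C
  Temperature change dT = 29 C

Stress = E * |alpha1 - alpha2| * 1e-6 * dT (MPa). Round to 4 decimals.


delta_alpha = |37 - 19| = 18 x 10^-6/C
Stress = 1765 * 18e-6 * 29
= 0.9213 MPa

0.9213


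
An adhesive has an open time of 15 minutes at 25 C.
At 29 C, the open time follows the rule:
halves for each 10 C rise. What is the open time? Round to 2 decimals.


Factor = 2^((29-25)/10) = 1.3195
Open time = 15 / 1.3195 = 11.37 min

11.37


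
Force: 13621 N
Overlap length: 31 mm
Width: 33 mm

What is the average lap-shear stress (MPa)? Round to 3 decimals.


Average shear stress = F / (overlap * width)
= 13621 / (31 * 33)
= 13.315 MPa

13.315


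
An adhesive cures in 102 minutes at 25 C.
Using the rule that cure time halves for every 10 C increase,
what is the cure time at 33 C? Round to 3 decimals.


Factor = 2^((33 - 25) / 10) = 1.7411
Cure time = 102 / 1.7411
= 58.584 minutes

58.584


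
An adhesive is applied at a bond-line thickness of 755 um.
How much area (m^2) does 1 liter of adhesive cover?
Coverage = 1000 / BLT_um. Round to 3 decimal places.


Coverage = 1000 / 755 = 1.325 m^2

1.325


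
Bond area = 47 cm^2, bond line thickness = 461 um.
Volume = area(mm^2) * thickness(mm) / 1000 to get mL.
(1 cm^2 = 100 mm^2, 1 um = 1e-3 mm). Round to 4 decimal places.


area_mm2 = 47 * 100 = 4700
blt_mm = 461 * 1e-3 = 0.461
vol_mm3 = 4700 * 0.461 = 2166.7
vol_mL = 2166.7 / 1000 = 2.1667 mL

2.1667


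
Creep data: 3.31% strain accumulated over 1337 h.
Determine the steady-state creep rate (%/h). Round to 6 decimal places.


Rate = 3.31 / 1337 = 0.002476 %/h

0.002476


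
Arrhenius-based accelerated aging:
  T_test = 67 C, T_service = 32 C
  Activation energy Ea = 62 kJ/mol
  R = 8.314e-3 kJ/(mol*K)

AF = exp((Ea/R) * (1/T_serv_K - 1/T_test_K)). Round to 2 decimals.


T_test_K = 340.15, T_serv_K = 305.15
AF = exp((62/8.314e-3) * (1/305.15 - 1/340.15))
= 12.36

12.36


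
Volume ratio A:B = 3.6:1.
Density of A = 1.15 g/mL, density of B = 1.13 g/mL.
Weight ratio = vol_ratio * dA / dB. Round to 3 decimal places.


Wt ratio = 3.6 * 1.15 / 1.13
= 3.664

3.664


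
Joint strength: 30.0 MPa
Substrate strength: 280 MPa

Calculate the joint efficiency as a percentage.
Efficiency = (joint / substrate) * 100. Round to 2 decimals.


Efficiency = (30.0 / 280) * 100 = 10.71%

10.71


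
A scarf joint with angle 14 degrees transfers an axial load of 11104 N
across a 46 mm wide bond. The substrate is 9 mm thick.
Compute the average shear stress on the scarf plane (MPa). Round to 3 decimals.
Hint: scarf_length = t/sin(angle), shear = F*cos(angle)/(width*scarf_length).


scarf_length = 9 / sin(14 deg) = 37.2021 mm
cos(14 deg) = 0.970296
shear stress = 11104 * 0.970296 / (46 * 37.2021)
= 6.296 MPa

6.296


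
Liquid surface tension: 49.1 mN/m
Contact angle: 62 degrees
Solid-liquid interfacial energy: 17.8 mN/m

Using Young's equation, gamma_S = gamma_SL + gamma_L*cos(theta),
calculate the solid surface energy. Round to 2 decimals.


gamma_S = 17.8 + 49.1 * cos(62)
= 40.85 mN/m

40.85


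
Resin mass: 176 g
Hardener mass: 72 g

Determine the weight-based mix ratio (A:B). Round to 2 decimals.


Ratio = 176 / 72 = 2.44

2.44


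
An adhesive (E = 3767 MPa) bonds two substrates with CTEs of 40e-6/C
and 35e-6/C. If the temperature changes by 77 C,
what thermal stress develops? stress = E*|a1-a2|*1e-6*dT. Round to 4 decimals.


Stress = 3767 * |40 - 35| * 1e-6 * 77
= 1.4503 MPa

1.4503


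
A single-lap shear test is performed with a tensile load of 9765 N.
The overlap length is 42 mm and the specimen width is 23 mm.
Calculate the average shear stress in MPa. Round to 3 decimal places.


Shear stress = F / (overlap * width)
= 9765 / (42 * 23)
= 9765 / 966
= 10.109 MPa

10.109


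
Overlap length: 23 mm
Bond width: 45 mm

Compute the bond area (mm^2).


Bond area = 23 * 45 = 1035 mm^2

1035


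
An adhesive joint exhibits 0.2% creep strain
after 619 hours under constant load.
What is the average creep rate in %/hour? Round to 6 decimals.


Creep rate = strain / time
= 0.2 / 619
= 0.000323 %/h

0.000323


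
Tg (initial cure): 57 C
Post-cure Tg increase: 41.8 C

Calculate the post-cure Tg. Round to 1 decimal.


Post-cure Tg = 57 + 41.8 = 98.8 C

98.8


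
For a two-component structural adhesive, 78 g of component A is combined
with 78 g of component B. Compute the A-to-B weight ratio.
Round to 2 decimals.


Weight ratio A:B = 78 / 78
= 1.00

1.00


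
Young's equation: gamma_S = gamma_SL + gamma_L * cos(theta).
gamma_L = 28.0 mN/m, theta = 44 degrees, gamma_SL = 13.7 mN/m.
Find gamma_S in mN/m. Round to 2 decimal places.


cos(44 deg) = 0.719340
gamma_S = 13.7 + 28.0 * 0.719340
= 33.84 mN/m

33.84


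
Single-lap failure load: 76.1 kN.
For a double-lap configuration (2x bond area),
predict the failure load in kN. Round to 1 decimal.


Failure load = 76.1 * 2 = 152.2 kN

152.2


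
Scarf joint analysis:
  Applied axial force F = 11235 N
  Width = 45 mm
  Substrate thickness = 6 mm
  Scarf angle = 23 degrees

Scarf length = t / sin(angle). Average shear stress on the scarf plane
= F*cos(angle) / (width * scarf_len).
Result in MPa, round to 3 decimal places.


Scarf length = 6 / sin(23 deg) = 15.3558 mm
cos(23 deg) = 0.920505
Shear = 11235 * 0.920505 / (45 * 15.3558)
= 14.966 MPa

14.966


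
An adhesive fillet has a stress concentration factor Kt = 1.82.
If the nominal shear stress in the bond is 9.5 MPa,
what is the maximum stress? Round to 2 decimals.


Max stress = 9.5 * 1.82 = 17.29 MPa

17.29


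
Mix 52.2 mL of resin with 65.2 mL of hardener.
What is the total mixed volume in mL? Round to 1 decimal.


Total = 52.2 + 65.2 = 117.4 mL

117.4


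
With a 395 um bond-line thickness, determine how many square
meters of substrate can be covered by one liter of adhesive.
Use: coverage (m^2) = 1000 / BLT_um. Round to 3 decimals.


Coverage = 1000 / 395 = 2.532 m^2

2.532


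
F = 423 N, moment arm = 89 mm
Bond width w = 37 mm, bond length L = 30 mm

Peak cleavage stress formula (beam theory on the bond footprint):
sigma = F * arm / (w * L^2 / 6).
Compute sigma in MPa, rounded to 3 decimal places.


sigma = (423 * 89) / (37 * 900 / 6)
= 37647 * 6 / 33300
= 225882 / 33300
= 6.783 MPa

6.783


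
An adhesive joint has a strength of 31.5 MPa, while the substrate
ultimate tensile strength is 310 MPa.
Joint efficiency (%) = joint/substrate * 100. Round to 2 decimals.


Efficiency = 31.5 / 310 * 100
= 10.16%

10.16


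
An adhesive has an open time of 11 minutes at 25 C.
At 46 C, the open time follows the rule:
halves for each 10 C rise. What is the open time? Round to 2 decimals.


Factor = 2^((46-25)/10) = 4.2871
Open time = 11 / 4.2871 = 2.57 min

2.57


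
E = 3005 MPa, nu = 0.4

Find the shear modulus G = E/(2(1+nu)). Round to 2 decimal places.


G = 3005 / (2 * 1.40)
= 1073.21 MPa

1073.21


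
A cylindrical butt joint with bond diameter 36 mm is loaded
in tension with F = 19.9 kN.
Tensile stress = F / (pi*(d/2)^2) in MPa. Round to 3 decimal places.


Area = pi * (36/2)^2 = 1017.8760 mm^2
Stress = 19.9*1000 / 1017.8760
= 19.551 MPa

19.551


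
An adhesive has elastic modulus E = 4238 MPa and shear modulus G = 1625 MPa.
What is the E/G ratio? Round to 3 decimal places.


E/G = 4238 / 1625 = 2.608

2.608


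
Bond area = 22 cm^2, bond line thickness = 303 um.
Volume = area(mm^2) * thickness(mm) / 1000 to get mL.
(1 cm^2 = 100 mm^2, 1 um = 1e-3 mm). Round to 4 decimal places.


area_mm2 = 22 * 100 = 2200
blt_mm = 303 * 1e-3 = 0.303
vol_mm3 = 2200 * 0.303 = 666.6
vol_mL = 666.6 / 1000 = 0.6666 mL

0.6666


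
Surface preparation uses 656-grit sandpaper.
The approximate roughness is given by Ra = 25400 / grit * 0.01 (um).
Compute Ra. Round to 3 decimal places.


Ra = 25400 / 656 * 0.01
= 254 / 656
= 0.387 um

0.387


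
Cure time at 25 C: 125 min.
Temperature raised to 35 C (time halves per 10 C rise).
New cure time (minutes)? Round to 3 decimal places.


Acceleration factor = 2^(10/10) = 2.0000
New time = 125 / 2.0000 = 62.500 min

62.500


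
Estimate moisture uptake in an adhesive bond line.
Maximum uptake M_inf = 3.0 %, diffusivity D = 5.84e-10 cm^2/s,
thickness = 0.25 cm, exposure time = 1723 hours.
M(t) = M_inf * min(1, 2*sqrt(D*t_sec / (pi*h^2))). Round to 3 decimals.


Convert time: 1723 h = 6202800 s
ratio = min(1, 2*sqrt(5.84e-10*6202800/(pi*0.25^2)))
= 0.271654
M(t) = 3.0 * 0.271654 = 0.815%

0.815


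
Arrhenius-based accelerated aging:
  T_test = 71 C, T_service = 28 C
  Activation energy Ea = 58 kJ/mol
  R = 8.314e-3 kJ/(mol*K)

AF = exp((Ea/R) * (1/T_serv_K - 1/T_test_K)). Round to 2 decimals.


T_test_K = 344.15, T_serv_K = 301.15
AF = exp((58/8.314e-3) * (1/301.15 - 1/344.15))
= 18.07

18.07


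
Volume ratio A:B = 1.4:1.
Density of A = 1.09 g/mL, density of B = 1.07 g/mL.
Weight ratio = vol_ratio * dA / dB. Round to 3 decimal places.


Wt ratio = 1.4 * 1.09 / 1.07
= 1.426

1.426


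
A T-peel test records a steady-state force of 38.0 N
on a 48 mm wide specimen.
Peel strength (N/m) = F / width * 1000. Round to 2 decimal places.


Peel strength = 38.0 / 48 * 1000
= 791.67 N/m

791.67


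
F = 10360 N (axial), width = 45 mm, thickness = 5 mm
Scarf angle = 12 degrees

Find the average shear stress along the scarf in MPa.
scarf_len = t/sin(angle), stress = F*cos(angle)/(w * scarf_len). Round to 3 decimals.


scarf_len = 5/sin(12 deg) = 24.0487
cos(12 deg) = 0.978148
stress = 10360*0.978148/(45*24.0487) = 9.364 MPa

9.364


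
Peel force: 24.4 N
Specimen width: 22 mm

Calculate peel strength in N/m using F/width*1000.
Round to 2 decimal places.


Peel strength = 24.4 / 22 * 1000 = 1109.09 N/m

1109.09


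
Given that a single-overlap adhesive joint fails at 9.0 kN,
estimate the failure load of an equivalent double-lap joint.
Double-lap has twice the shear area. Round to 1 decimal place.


Double-lap factor = 2
Expected load = 9.0 * 2 = 18.0 kN

18.0


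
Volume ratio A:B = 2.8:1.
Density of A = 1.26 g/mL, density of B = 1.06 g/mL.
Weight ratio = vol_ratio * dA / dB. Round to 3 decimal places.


Wt ratio = 2.8 * 1.26 / 1.06
= 3.328

3.328


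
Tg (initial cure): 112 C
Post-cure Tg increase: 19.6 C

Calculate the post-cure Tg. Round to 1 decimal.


Post-cure Tg = 112 + 19.6 = 131.6 C

131.6


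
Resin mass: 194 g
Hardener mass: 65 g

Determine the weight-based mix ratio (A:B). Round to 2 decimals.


Ratio = 194 / 65 = 2.98

2.98


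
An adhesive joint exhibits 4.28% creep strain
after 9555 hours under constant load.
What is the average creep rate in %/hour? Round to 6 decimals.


Creep rate = strain / time
= 4.28 / 9555
= 0.000448 %/h

0.000448


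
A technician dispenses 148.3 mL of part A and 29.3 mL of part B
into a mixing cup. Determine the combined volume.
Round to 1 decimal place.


Combined volume = 148.3 + 29.3
= 177.6 mL

177.6


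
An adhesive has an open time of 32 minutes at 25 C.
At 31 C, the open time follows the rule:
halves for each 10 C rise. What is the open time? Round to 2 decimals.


Factor = 2^((31-25)/10) = 1.5157
Open time = 32 / 1.5157 = 21.11 min

21.11


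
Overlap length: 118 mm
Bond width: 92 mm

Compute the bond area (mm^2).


Bond area = 118 * 92 = 10856 mm^2

10856


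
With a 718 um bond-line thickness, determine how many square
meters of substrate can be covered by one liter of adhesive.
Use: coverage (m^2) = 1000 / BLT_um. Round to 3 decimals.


Coverage = 1000 / 718 = 1.393 m^2

1.393


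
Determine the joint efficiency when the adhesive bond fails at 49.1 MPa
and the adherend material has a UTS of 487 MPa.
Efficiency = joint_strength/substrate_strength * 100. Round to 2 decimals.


Joint efficiency = 49.1 / 487 * 100
= 10.08%

10.08


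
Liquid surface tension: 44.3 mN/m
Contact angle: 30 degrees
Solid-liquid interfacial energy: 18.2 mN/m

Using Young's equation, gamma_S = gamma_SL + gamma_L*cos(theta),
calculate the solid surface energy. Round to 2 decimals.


gamma_S = 18.2 + 44.3 * cos(30)
= 56.56 mN/m

56.56


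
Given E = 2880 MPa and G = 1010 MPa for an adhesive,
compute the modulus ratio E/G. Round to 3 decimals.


E/G ratio = 2880 / 1010 = 2.851

2.851


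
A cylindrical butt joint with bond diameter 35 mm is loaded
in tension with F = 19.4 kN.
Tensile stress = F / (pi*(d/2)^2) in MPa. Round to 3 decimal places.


Area = pi * (35/2)^2 = 962.1128 mm^2
Stress = 19.4*1000 / 962.1128
= 20.164 MPa

20.164


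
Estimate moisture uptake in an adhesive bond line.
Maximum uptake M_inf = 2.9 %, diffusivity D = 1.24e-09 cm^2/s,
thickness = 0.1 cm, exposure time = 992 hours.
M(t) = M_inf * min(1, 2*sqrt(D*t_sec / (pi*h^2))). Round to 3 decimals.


Convert time: 992 h = 3571200 s
ratio = min(1, 2*sqrt(1.24e-09*3571200/(pi*0.1^2)))
= 0.750884
M(t) = 2.9 * 0.750884 = 2.178%

2.178


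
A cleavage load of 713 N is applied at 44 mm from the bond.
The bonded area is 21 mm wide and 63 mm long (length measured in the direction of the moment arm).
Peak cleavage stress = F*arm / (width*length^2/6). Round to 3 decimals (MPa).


Moment = 713 * 44 = 31372 N*mm
Section modulus = 21 * 3969 / 6 = 83349 / 6 mm^3
Stress = 31372 / (83349 / 6) = 188232 / 83349
= 2.258 MPa

2.258


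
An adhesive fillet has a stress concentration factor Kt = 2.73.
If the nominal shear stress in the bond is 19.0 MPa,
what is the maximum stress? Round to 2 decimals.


Max stress = 19.0 * 2.73 = 51.87 MPa

51.87


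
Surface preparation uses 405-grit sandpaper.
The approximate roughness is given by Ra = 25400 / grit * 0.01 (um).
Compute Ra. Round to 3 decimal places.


Ra = 25400 / 405 * 0.01
= 254 / 405
= 0.627 um

0.627


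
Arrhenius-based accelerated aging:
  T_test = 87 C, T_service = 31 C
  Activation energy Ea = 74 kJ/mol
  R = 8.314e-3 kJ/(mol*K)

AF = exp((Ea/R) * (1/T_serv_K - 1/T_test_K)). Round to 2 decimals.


T_test_K = 360.15, T_serv_K = 304.15
AF = exp((74/8.314e-3) * (1/304.15 - 1/360.15))
= 94.66

94.66


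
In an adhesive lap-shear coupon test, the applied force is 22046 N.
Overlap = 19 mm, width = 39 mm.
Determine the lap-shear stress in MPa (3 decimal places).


stress = F / (overlap * width)
= 22046 / (19 * 39)
= 29.752 MPa

29.752


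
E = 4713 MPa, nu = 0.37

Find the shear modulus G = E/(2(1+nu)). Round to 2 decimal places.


G = 4713 / (2 * 1.37)
= 1720.07 MPa

1720.07


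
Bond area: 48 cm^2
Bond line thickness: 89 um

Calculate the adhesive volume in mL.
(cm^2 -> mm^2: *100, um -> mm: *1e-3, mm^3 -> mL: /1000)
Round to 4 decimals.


V = 48*100 * 89*1e-3 / 1000
= 0.4272 mL

0.4272


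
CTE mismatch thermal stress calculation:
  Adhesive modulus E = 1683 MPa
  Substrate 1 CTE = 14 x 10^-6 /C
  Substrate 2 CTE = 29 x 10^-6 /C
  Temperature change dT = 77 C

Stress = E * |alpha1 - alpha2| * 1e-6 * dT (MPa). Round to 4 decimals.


delta_alpha = |14 - 29| = 15 x 10^-6/C
Stress = 1683 * 15e-6 * 77
= 1.9439 MPa

1.9439


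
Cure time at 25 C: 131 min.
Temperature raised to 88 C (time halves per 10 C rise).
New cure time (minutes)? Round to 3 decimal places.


Acceleration factor = 2^(63/10) = 78.7932
New time = 131 / 78.7932 = 1.663 min

1.663


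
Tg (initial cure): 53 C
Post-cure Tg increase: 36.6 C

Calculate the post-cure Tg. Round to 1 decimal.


Post-cure Tg = 53 + 36.6 = 89.6 C

89.6


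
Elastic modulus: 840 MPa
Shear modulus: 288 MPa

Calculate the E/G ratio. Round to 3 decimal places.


E / G = 840 / 288 = 2.917

2.917


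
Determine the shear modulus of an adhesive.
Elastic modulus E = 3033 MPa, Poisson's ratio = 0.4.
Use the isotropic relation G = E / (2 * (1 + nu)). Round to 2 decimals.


G = 3033 / (2*(1+0.4)) = 3033 / 2.80
= 1083.21 MPa

1083.21


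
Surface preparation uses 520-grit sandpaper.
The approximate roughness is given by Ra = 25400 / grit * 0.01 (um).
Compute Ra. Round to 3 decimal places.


Ra = 25400 / 520 * 0.01
= 254 / 520
= 0.488 um

0.488


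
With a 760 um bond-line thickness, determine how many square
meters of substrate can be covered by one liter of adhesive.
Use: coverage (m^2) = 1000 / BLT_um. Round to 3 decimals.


Coverage = 1000 / 760 = 1.316 m^2

1.316


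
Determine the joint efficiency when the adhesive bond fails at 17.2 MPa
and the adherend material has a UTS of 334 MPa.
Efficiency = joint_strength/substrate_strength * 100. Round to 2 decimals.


Joint efficiency = 17.2 / 334 * 100
= 5.15%

5.15


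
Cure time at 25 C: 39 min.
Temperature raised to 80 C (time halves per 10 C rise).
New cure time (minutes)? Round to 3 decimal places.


Acceleration factor = 2^(55/10) = 45.2548
New time = 39 / 45.2548 = 0.862 min

0.862


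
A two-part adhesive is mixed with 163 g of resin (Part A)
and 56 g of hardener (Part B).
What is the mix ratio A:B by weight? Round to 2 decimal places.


Mix ratio = mass_A / mass_B
= 163 / 56
= 2.91

2.91


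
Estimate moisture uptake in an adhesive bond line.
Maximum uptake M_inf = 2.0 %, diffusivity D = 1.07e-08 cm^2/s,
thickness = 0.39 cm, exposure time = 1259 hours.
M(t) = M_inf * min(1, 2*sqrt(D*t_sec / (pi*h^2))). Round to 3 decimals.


Convert time: 1259 h = 4532400 s
ratio = min(1, 2*sqrt(1.07e-08*4532400/(pi*0.39^2)))
= 0.637157
M(t) = 2.0 * 0.637157 = 1.274%

1.274


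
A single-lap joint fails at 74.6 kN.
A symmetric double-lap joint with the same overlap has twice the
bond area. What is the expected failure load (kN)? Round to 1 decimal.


Double-lap load = 2 * 74.6 = 149.2 kN

149.2


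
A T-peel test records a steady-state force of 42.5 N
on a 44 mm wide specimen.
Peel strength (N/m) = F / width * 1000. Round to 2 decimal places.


Peel strength = 42.5 / 44 * 1000
= 965.91 N/m

965.91


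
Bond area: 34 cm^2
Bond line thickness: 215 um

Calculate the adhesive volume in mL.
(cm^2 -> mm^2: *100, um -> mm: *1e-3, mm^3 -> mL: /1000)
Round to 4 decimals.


V = 34*100 * 215*1e-3 / 1000
= 0.7310 mL

0.7310


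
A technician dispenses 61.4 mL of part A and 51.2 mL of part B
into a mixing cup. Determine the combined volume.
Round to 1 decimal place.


Combined volume = 61.4 + 51.2
= 112.6 mL

112.6


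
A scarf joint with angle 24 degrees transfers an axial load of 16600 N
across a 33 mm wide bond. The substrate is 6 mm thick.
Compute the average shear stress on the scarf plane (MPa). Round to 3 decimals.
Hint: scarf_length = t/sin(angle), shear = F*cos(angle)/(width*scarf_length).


scarf_length = 6 / sin(24 deg) = 14.7516 mm
cos(24 deg) = 0.913545
shear stress = 16600 * 0.913545 / (33 * 14.7516)
= 31.152 MPa

31.152


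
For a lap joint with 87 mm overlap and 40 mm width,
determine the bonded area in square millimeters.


Area = 87 * 40 = 3480 mm^2

3480


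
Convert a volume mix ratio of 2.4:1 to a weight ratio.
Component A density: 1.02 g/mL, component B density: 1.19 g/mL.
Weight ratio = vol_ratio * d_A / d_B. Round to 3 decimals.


= 2.4 * 1.02 / 1.19 = 2.057

2.057


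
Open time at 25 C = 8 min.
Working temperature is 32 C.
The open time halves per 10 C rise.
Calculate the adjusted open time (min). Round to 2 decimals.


factor = 2^((32 - 25) / 10) = 1.6245
ot = 8 / 1.6245 = 4.92 min

4.92


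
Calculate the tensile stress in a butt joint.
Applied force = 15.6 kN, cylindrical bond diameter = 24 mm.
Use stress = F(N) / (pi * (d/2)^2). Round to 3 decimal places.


A = pi * 12.0^2 = 452.3893 mm^2
sigma = 15600.0 / 452.3893 = 34.484 MPa

34.484


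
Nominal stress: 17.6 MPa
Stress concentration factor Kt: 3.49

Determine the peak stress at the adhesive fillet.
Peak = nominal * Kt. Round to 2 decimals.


Peak stress = 17.6 * 3.49
= 61.42 MPa

61.42


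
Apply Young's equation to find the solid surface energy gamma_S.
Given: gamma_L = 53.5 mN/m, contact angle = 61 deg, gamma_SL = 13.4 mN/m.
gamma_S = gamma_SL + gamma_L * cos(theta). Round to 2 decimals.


theta_rad = 61 * pi/180 = 1.064651
gamma_S = 13.4 + 53.5 * cos(1.064651)
= 39.34 mN/m

39.34


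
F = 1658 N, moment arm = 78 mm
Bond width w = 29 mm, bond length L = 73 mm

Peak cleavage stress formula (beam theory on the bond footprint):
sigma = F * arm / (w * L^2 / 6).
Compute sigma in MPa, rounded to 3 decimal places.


sigma = (1658 * 78) / (29 * 5329 / 6)
= 129324 * 6 / 154541
= 775944 / 154541
= 5.021 MPa

5.021


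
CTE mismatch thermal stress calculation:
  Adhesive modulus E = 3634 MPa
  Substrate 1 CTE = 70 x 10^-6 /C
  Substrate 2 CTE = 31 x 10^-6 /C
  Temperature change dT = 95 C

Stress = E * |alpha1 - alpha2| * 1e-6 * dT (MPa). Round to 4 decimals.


delta_alpha = |70 - 31| = 39 x 10^-6/C
Stress = 3634 * 39e-6 * 95
= 13.4640 MPa

13.4640


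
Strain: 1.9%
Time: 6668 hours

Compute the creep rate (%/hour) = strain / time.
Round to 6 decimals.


Creep rate = 1.9 / 6668
= 0.000285 %/h

0.000285


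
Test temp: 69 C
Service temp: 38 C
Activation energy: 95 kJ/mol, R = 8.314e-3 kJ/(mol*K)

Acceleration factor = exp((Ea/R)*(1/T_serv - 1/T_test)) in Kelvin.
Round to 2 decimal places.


AF = exp((95/0.008314)*(1/311.15 - 1/342.15))
= 27.86

27.86


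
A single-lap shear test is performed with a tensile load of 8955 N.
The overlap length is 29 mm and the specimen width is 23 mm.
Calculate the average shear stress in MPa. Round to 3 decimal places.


Shear stress = F / (overlap * width)
= 8955 / (29 * 23)
= 8955 / 667
= 13.426 MPa

13.426


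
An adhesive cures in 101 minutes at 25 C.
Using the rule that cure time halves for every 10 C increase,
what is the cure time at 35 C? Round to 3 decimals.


Factor = 2^((35 - 25) / 10) = 2.0000
Cure time = 101 / 2.0000
= 50.500 minutes

50.500


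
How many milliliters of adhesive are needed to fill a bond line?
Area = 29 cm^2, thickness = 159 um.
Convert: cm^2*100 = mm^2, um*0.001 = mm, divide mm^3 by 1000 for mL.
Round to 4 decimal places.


= (29 * 100) * (159 * 0.001) / 1000
= 0.4611 mL

0.4611


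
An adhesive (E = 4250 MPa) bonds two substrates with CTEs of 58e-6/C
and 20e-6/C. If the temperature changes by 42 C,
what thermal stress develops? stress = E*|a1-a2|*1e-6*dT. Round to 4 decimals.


Stress = 4250 * |58 - 20| * 1e-6 * 42
= 6.7830 MPa

6.7830


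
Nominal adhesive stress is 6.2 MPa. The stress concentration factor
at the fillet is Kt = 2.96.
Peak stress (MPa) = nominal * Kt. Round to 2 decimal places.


Peak = 6.2 * 2.96 = 18.35 MPa

18.35


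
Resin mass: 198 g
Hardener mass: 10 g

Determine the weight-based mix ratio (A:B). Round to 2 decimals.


Ratio = 198 / 10 = 19.80

19.80


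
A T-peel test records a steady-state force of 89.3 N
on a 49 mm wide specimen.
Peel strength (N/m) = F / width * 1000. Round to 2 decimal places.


Peel strength = 89.3 / 49 * 1000
= 1822.45 N/m

1822.45


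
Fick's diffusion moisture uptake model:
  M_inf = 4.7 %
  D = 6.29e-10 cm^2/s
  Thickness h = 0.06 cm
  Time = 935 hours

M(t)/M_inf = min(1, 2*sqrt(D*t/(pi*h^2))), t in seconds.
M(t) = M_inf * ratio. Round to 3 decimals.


t_sec = 935 * 3600 = 3366000
ratio = 2*sqrt(6.29e-10*3366000/(pi*0.06^2))
= min(1, 0.865339)
= 0.865339
M(t) = 4.7 * 0.865339 = 4.067 %

4.067


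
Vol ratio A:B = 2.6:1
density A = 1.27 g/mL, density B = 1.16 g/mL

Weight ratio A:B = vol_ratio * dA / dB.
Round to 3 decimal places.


Weight ratio = 2.6 * 1.27 / 1.16
= 2.847

2.847


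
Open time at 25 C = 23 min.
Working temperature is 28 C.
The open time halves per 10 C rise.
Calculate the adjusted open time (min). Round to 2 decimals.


factor = 2^((28 - 25) / 10) = 1.2311
ot = 23 / 1.2311 = 18.68 min

18.68


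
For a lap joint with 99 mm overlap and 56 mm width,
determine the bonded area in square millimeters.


Area = 99 * 56 = 5544 mm^2

5544


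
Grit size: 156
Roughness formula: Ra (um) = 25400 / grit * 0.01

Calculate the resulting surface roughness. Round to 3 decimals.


Ra = 25400 / 156 * 0.01
= 1.628 um

1.628


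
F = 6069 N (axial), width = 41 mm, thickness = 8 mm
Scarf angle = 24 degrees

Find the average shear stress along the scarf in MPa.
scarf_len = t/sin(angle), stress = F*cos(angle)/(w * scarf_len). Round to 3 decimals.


scarf_len = 8/sin(24 deg) = 19.6687
cos(24 deg) = 0.913545
stress = 6069*0.913545/(41*19.6687) = 6.875 MPa

6.875


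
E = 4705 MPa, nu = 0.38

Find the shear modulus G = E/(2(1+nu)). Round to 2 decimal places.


G = 4705 / (2 * 1.38)
= 1704.71 MPa

1704.71


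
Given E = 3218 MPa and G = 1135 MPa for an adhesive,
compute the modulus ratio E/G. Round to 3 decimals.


E/G ratio = 3218 / 1135 = 2.835

2.835


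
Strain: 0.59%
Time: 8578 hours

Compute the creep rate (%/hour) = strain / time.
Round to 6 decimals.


Creep rate = 0.59 / 8578
= 0.000069 %/h

0.000069


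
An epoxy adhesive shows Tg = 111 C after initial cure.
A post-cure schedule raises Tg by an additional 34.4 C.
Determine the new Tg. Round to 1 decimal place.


New Tg = 111 + 34.4
= 145.4 C

145.4


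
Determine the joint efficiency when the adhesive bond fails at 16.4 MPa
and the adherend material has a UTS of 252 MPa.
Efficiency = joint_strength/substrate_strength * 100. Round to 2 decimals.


Joint efficiency = 16.4 / 252 * 100
= 6.51%

6.51


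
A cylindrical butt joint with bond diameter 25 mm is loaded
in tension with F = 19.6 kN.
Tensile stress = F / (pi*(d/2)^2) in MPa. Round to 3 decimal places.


Area = pi * (25/2)^2 = 490.8739 mm^2
Stress = 19.6*1000 / 490.8739
= 39.929 MPa

39.929


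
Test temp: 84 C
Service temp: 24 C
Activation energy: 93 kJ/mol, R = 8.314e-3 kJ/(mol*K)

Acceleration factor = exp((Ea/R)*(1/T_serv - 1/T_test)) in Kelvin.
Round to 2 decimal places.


AF = exp((93/0.008314)*(1/297.15 - 1/357.15))
= 557.85

557.85


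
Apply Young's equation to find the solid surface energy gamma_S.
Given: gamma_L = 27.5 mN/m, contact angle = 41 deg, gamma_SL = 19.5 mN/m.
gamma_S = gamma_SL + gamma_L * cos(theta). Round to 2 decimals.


theta_rad = 41 * pi/180 = 0.715585
gamma_S = 19.5 + 27.5 * cos(0.715585)
= 40.25 mN/m

40.25


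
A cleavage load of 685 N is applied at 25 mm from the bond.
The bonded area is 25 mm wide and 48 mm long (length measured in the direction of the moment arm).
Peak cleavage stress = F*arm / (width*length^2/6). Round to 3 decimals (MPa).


Moment = 685 * 25 = 17125 N*mm
Section modulus = 25 * 2304 / 6 = 57600 / 6 mm^3
Stress = 17125 / (57600 / 6) = 102750 / 57600
= 1.784 MPa

1.784


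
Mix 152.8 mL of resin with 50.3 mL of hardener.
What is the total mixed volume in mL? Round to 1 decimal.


Total = 152.8 + 50.3 = 203.1 mL

203.1


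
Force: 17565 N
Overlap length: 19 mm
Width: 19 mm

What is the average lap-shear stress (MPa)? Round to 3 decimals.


Average shear stress = F / (overlap * width)
= 17565 / (19 * 19)
= 48.657 MPa

48.657


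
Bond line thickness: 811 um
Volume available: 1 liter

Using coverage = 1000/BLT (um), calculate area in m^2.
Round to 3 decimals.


1 L = 1e6 mm^3, thickness = 811 um = 0.811 mm
Area = 1e6 / 0.811 mm^2 = (1e6 / 0.811) / 1e6 m^2 = 1000 / 811 m^2
= 1.233 m^2

1.233


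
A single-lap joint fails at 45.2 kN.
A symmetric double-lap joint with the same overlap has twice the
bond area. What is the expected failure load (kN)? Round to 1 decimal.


Double-lap load = 2 * 45.2 = 90.4 kN

90.4


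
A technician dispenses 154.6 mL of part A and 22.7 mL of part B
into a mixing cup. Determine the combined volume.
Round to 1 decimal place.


Combined volume = 154.6 + 22.7
= 177.3 mL

177.3


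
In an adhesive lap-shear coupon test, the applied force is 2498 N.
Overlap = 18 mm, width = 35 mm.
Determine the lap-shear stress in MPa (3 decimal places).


stress = F / (overlap * width)
= 2498 / (18 * 35)
= 3.965 MPa

3.965


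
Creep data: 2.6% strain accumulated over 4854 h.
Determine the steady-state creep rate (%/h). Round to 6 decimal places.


Rate = 2.6 / 4854 = 0.000536 %/h

0.000536


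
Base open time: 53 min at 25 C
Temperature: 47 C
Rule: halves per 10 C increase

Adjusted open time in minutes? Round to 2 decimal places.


Acceleration = 2^((47-25)/10) = 4.5948
Open time = 53 / 4.5948 = 11.53 min

11.53


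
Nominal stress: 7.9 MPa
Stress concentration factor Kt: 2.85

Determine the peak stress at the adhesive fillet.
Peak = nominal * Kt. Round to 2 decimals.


Peak stress = 7.9 * 2.85
= 22.52 MPa

22.52


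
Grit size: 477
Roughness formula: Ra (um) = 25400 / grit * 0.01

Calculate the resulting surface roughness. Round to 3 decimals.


Ra = 25400 / 477 * 0.01
= 0.532 um

0.532


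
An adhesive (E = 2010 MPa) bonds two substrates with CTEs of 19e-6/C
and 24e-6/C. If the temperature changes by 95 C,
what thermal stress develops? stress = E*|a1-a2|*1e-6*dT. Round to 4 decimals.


Stress = 2010 * |19 - 24| * 1e-6 * 95
= 0.9548 MPa

0.9548


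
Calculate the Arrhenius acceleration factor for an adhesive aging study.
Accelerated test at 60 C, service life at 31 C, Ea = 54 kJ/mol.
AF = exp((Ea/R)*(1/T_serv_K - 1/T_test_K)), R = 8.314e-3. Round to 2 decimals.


T_test = 333.15 K, T_serv = 304.15 K
Ea/R = 54 / 0.008314 = 6495.07
AF = exp(6495.07 * (1/304.15 - 1/333.15))
= 6.42

6.42


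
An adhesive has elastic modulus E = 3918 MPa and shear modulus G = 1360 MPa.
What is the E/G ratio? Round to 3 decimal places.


E/G = 3918 / 1360 = 2.881

2.881


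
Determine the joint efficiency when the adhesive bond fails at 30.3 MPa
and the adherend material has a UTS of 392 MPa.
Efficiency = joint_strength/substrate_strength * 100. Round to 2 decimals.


Joint efficiency = 30.3 / 392 * 100
= 7.73%

7.73


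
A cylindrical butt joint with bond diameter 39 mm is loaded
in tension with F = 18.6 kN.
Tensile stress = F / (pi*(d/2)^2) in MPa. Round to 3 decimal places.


Area = pi * (39/2)^2 = 1194.5906 mm^2
Stress = 18.6*1000 / 1194.5906
= 15.570 MPa

15.570


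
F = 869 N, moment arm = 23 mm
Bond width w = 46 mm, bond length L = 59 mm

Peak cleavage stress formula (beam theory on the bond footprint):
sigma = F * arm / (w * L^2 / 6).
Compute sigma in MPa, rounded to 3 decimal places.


sigma = (869 * 23) / (46 * 3481 / 6)
= 19987 * 6 / 160126
= 119922 / 160126
= 0.749 MPa

0.749


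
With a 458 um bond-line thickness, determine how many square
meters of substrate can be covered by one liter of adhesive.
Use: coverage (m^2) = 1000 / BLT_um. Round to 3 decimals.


Coverage = 1000 / 458 = 2.183 m^2

2.183


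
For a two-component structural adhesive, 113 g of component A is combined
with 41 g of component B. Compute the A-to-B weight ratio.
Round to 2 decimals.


Weight ratio A:B = 113 / 41
= 2.76

2.76


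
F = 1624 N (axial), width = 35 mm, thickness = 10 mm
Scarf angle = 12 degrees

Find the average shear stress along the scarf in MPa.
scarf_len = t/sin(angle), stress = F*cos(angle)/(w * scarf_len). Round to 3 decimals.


scarf_len = 10/sin(12 deg) = 48.0973
cos(12 deg) = 0.978148
stress = 1624*0.978148/(35*48.0973) = 0.944 MPa

0.944


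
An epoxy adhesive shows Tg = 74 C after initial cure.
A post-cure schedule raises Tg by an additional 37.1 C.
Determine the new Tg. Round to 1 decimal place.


New Tg = 74 + 37.1
= 111.1 C

111.1


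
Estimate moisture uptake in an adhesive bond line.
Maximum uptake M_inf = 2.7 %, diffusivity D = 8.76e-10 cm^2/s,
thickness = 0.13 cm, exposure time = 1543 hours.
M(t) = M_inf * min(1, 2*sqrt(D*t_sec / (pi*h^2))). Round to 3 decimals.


Convert time: 1543 h = 5554800 s
ratio = min(1, 2*sqrt(8.76e-10*5554800/(pi*0.13^2)))
= 0.605477
M(t) = 2.7 * 0.605477 = 1.635%

1.635


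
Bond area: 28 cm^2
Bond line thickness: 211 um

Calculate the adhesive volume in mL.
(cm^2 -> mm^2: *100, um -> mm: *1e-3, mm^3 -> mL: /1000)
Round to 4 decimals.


V = 28*100 * 211*1e-3 / 1000
= 0.5908 mL

0.5908


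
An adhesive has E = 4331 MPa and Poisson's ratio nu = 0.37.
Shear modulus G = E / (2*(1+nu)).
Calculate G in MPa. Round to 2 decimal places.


G = 4331 / (2*(1+0.37))
= 4331 / 2.74
= 1580.66 MPa

1580.66


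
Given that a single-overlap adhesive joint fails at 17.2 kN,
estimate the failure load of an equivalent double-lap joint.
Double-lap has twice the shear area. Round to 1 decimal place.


Double-lap factor = 2
Expected load = 17.2 * 2 = 34.4 kN

34.4


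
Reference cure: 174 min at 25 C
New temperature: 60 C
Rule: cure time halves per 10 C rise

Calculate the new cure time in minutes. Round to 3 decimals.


factor = 2^((60-25)/10) = 11.3137
t_new = 174 / 11.3137 = 15.380 min

15.380


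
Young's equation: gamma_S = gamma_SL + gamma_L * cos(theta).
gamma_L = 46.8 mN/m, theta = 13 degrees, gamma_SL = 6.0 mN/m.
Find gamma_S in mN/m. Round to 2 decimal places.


cos(13 deg) = 0.974370
gamma_S = 6.0 + 46.8 * 0.974370
= 51.60 mN/m

51.60


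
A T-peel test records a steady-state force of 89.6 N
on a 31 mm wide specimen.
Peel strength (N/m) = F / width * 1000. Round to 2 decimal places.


Peel strength = 89.6 / 31 * 1000
= 2890.32 N/m

2890.32


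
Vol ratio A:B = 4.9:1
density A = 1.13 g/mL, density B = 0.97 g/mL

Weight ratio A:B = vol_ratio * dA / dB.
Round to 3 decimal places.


Weight ratio = 4.9 * 1.13 / 0.97
= 5.708

5.708


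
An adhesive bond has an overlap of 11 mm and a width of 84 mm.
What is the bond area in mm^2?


Bond area = overlap * width
= 11 * 84
= 924 mm^2

924


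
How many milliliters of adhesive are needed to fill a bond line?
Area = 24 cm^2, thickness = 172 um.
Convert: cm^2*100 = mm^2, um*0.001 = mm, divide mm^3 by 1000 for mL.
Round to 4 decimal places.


= (24 * 100) * (172 * 0.001) / 1000
= 0.4128 mL

0.4128


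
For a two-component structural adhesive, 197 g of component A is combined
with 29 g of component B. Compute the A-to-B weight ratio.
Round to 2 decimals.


Weight ratio A:B = 197 / 29
= 6.79

6.79


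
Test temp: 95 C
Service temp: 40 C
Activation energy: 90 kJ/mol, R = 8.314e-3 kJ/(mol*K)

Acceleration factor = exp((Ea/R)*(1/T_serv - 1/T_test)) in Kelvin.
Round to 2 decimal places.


AF = exp((90/0.008314)*(1/313.15 - 1/368.15))
= 174.93

174.93


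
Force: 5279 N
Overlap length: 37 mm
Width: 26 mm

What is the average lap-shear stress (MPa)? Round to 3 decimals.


Average shear stress = F / (overlap * width)
= 5279 / (37 * 26)
= 5.488 MPa

5.488


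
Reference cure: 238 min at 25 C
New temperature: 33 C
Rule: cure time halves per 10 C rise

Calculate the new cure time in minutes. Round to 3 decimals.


factor = 2^((33-25)/10) = 1.7411
t_new = 238 / 1.7411 = 136.695 min

136.695


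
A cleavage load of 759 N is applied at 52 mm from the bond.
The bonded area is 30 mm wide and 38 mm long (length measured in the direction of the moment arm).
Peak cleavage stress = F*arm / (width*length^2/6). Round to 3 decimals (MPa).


Moment = 759 * 52 = 39468 N*mm
Section modulus = 30 * 1444 / 6 = 43320 / 6 mm^3
Stress = 39468 / (43320 / 6) = 236808 / 43320
= 5.466 MPa

5.466


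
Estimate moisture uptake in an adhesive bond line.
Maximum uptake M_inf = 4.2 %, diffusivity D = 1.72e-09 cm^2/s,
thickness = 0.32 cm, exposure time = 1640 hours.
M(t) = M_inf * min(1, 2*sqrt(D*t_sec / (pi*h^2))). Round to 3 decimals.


Convert time: 1640 h = 5904000 s
ratio = min(1, 2*sqrt(1.72e-09*5904000/(pi*0.32^2)))
= 0.355339
M(t) = 4.2 * 0.355339 = 1.492%

1.492


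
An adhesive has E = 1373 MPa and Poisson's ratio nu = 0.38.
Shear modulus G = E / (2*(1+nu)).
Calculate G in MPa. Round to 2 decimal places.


G = 1373 / (2*(1+0.38))
= 1373 / 2.76
= 497.46 MPa

497.46


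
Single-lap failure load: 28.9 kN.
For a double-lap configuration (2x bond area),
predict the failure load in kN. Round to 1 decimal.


Failure load = 28.9 * 2 = 57.8 kN

57.8


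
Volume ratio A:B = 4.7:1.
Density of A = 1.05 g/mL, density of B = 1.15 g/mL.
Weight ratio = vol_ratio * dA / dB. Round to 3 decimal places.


Wt ratio = 4.7 * 1.05 / 1.15
= 4.291

4.291


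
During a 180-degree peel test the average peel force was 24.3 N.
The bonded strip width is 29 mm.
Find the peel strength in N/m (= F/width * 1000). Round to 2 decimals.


Peel strength = F/width * 1000
= 24.3 / 29 * 1000
= 837.93 N/m

837.93


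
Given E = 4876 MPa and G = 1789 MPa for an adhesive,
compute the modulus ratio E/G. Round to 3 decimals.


E/G ratio = 4876 / 1789 = 2.726

2.726


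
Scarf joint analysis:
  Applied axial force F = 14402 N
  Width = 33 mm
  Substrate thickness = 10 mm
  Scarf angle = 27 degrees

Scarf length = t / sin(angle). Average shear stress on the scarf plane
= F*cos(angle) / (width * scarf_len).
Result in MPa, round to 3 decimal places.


Scarf length = 10 / sin(27 deg) = 22.0269 mm
cos(27 deg) = 0.891007
Shear = 14402 * 0.891007 / (33 * 22.0269)
= 17.654 MPa

17.654


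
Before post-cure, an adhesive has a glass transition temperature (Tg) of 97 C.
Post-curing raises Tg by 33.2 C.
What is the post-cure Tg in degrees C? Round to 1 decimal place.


Tg_post = Tg_base + delta_Tg
= 97 + 33.2
= 130.2 C

130.2


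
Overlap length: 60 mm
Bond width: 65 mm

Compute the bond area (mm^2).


Bond area = 60 * 65 = 3900 mm^2

3900


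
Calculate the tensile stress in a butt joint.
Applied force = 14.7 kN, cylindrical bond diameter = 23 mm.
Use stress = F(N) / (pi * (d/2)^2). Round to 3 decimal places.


A = pi * 11.5^2 = 415.4756 mm^2
sigma = 14700.0 / 415.4756 = 35.381 MPa

35.381


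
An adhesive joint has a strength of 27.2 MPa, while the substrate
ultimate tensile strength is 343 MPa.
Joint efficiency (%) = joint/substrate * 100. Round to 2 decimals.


Efficiency = 27.2 / 343 * 100
= 7.93%

7.93


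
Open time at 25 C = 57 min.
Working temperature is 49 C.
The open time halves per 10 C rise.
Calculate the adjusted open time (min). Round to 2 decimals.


factor = 2^((49 - 25) / 10) = 5.2780
ot = 57 / 5.2780 = 10.80 min

10.80


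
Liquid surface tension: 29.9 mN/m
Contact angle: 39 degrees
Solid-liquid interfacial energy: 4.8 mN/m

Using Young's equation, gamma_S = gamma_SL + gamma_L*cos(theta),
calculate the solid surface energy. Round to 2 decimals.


gamma_S = 4.8 + 29.9 * cos(39)
= 28.04 mN/m

28.04


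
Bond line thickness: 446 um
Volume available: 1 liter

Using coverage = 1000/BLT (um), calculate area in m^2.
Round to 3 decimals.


1 L = 1e6 mm^3, thickness = 446 um = 0.446 mm
Area = 1e6 / 0.446 mm^2 = (1e6 / 0.446) / 1e6 m^2 = 1000 / 446 m^2
= 2.242 m^2

2.242


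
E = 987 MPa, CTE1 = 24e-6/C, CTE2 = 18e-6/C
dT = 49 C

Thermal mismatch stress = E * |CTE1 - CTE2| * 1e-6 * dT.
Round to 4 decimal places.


= 987 * 6e-6 * 49
= 0.2902 MPa

0.2902


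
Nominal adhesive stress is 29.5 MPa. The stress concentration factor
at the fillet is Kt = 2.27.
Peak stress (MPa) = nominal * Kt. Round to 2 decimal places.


Peak = 29.5 * 2.27 = 66.97 MPa

66.97
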